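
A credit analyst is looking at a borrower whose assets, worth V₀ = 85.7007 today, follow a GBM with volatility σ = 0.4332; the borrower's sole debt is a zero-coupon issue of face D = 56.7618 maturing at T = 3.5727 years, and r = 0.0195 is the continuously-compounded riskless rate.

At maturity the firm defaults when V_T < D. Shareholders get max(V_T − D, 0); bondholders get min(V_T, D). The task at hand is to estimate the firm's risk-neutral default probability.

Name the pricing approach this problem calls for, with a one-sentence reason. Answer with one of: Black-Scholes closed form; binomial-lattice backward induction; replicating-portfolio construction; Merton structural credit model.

Key observation: the question is about default risk generated by asset-value dynamics against a debt face of 56.7618 — the structural framework prices exactly that.

framework: Merton structural credit model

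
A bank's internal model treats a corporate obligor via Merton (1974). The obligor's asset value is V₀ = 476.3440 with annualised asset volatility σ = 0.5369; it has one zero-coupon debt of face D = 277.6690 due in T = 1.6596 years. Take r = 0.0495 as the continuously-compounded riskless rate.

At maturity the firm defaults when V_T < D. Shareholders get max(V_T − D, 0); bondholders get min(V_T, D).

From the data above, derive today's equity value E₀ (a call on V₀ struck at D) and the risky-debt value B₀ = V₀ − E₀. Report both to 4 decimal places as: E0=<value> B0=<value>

E0=243.9894 B0=232.3546

With assets at 476.3440 and a single debt payment of 277.6690 at 1.6596 years:
d₁ = [ln(V₀/D) + (r + σ²/2)T] / (σ√T)
   = [ln(476.3440/277.6690) + (0.0495 + 0.5·0.5369²)·1.6596] / (0.5369·√1.6596)
   = [0.539711 + 0.321350] / 0.691664 = 1.244911
d₂ = d₁ − σ√T = 1.244911 − 0.691664 = 0.553247
N(d₁) = 0.893418,  N(d₂) = 0.709953,  e^(−rT) = 0.921134
E₀ = V₀·N(d₁) − D·e^(−rT)·N(d₂)
   = 476.3440·0.893418 − 277.6690·0.921134·0.709953 = 243.989370
B₀ = V₀ − E₀ = 476.3440 − 243.989370 = 232.354630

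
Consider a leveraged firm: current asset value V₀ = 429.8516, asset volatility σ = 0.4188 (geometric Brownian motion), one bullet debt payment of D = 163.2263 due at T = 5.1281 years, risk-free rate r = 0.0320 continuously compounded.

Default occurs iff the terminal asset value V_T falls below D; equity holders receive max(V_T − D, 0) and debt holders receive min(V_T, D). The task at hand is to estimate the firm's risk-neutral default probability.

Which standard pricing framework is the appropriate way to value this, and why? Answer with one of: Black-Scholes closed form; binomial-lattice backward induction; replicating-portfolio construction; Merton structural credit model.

framework: Merton structural credit model

Key observation: the question is about default risk generated by asset-value dynamics against a debt face of 163.2263 — the structural framework prices exactly that.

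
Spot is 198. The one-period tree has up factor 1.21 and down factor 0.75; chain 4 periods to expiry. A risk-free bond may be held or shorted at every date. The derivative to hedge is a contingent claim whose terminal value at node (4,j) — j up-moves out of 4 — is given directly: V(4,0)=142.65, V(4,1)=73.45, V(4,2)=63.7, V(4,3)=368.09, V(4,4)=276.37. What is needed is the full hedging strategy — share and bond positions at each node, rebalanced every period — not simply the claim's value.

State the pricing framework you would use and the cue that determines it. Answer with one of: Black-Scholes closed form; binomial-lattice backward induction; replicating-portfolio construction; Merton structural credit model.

framework: replicating-portfolio construction

Key observation: since the answer must list Δ and B at each node of the 1.21/0.75 lattice on 198, the replicating-portfolio method — solving the two-state system at every node — is the one that applies.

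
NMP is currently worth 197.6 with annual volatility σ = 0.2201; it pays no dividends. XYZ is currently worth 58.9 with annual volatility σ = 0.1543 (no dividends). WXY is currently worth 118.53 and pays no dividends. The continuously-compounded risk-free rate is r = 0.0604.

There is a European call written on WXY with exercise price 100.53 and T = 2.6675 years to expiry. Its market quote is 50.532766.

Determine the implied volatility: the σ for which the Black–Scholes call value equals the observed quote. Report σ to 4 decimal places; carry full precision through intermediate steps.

sigma = 0.4880

At σ = 0.4880 the Black–Scholes value reproduces the quote:
σ√T = 0.488·√2.6675 = 0.797025
d₁ = (ln(S/K) + (r+σ²/2)T) / (σ√T) = (ln(118.53/100.53) + (0.0604+0.488²/2)·2.6675) / 0.797025 = (0.164710 + 0.478742) / 0.797025 = 0.807316
d₂ = d₁ − σ√T = 0.807316 − 0.797025 = 0.010291
e^{−rT} = 0.851192
N(d₁) = 0.790258,  N(d₂) = 0.504106
V = S·N(d₁) − K·e^{−rT}·N(d₂) = 93.669267 − 43.136501 = 50.532766 (the observed quote) — the price is monotone increasing in volatility, hence this σ is the only solution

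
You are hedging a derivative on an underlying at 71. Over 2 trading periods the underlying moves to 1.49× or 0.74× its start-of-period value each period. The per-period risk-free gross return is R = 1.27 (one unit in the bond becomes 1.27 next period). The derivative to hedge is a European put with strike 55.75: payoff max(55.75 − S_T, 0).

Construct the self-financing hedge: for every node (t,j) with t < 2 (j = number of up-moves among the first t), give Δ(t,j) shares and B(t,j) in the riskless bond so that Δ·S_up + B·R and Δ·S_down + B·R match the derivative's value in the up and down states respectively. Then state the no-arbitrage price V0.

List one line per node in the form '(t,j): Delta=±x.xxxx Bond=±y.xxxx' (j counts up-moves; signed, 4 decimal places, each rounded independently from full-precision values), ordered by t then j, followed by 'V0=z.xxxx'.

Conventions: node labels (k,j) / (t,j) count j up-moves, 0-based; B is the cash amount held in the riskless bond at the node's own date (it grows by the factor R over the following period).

Risk-neutral probability p* = (R−d)/(u−d) = (1.27−0.74)/(1.49−0.74) = 0.7067.
At maturity the claim pays: V(2,0)=16.8704, V(2,1)=0.0000, V(2,2)=0.0000
(1,0): S=52.5400. Δ = (V_up−V_dn)/(S_up−S_dn) = (0.0000−16.8704)/(78.2846−38.8796) = -0.4281. V = [p*·0.0000 + (1−p*)·16.8704]/1.27 = 3.8966. B = V − Δ·S = 26.3904.
(1,1): S=105.7900. Δ = (V_up−V_dn)/(S_up−S_dn) = (0.0000−0.0000)/(157.6271−78.2846) = 0.0000. V = [p*·0.0000 + (1−p*)·0.0000]/1.27 = 0.0000. B = V − Δ·S = 0.0000.
(0,0): S=71.0000. Δ = (V_up−V_dn)/(S_up−S_dn) = (0.0000−3.8966)/(105.7900−52.5400) = -0.0732. V = [p*·0.0000 + (1−p*)·3.8966]/1.27 = 0.9000. B = V − Δ·S = 6.0954.
Sanity check at the root: Δ(0,0)·S0 + B(0,0) reproduces V0 = 0.9000.

(0,0): Delta=-0.0732 Bond=6.0954
(1,0): Delta=-0.4281 Bond=26.3904
(1,1): Delta=0.0000 Bond=0.0000
V0=0.9000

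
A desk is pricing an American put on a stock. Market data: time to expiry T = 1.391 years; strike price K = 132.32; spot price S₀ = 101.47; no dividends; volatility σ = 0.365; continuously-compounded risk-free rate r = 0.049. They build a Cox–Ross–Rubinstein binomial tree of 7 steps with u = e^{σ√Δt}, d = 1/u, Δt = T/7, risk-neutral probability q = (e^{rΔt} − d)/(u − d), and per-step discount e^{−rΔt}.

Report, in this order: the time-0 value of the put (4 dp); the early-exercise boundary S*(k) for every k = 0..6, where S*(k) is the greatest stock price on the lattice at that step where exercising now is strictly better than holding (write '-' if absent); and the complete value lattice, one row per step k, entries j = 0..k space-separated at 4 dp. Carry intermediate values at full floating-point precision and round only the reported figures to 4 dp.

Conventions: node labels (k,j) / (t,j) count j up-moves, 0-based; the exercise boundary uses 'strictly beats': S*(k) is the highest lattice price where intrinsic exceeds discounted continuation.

params: Δt=0.19871 u=1.17669 d=0.84984 q=0.48935 e^(-rΔt)=0.99031
t_7 payoffs: 99.8339 87.3396 70.0400 46.0868 12.9210 0.0000 0.0000 0.0000
t_6: node(6,0) S=38.2261 payoff=94.0939 vs cont=92.8118 → 94.0939 [stop]  node(6,1) S=52.9280 payoff=79.3920 vs cont=78.1098 → 79.3920 [stop]  node(6,2) S=73.2844 payoff=59.0356 vs cont=57.7534 → 59.0356 [stop]  node(6,3) S=101.4700 payoff=30.8500 vs cont=29.5679 → 30.8500 [stop]  node(6,4) S=140.4959 payoff=0.0000 vs cont=6.5342 → 6.5342 [wait]  node(6,5) S=194.5313 payoff=0.0000 vs cont=0.0000 → 0.0000 [wait]  node(6,6) S=269.3490 payoff=0.0000 vs cont=0.0000 → 0.0000 [wait]  ⇒ S*(6)=101.4700
t_5: node(5,0) S=44.9804 payoff=87.3396 vs cont=86.0575 → 87.3396 [stop]  node(5,1) S=62.2800 payoff=70.0400 vs cont=68.7578 → 70.0400 [stop]  node(5,2) S=86.2332 payoff=46.0868 vs cont=44.8046 → 46.0868 [stop]  node(5,3) S=119.3990 payoff=12.9210 vs cont=18.7675 → 18.7675 [wait]  node(5,4) S=165.3204 payoff=0.0000 vs cont=3.3044 → 3.3044 [wait]  node(5,5) S=228.9035 payoff=0.0000 vs cont=0.0000 → 0.0000 [wait]  ⇒ S*(5)=86.2332
t_4: node(4,0) S=52.9280 payoff=79.3920 vs cont=78.1098 → 79.3920 [stop]  node(4,1) S=73.2844 payoff=59.0356 vs cont=57.7534 → 59.0356 [stop]  node(4,2) S=101.4700 payoff=30.8500 vs cont=32.4011 → 32.4011 [wait]  node(4,3) S=140.4959 payoff=0.0000 vs cont=11.0921 → 11.0921 [wait]  node(4,4) S=194.5313 payoff=0.0000 vs cont=1.6710 → 1.6710 [wait]  ⇒ S*(4)=73.2844
t_3: node(3,0) S=62.2800 payoff=70.0400 vs cont=68.7578 → 70.0400 [stop]  node(3,1) S=86.2332 payoff=46.0868 vs cont=45.5563 → 46.0868 [stop]  node(3,2) S=119.3990 payoff=12.9210 vs cont=21.7606 → 21.7606 [wait]  node(3,3) S=165.3204 payoff=0.0000 vs cont=6.4191 → 6.4191 [wait]  ⇒ S*(3)=86.2332
t_2: node(2,0) S=73.2844 payoff=59.0356 vs cont=57.7534 → 59.0356 [stop]  node(2,1) S=101.4700 payoff=30.8500 vs cont=33.8516 → 33.8516 [wait]  node(2,2) S=140.4959 payoff=0.0000 vs cont=14.1152 → 14.1152 [wait]  ⇒ S*(2)=73.2844
t_1: node(1,0) S=86.2332 payoff=46.0868 vs cont=46.2592 → 46.2592 [wait]  node(1,1) S=119.3990 payoff=12.9210 vs cont=23.9592 → 23.9592 [wait]  ⇒ S*(1)=-
t_0: node(0,0) S=101.4700 payoff=30.8500 vs cont=35.0042 → 35.0042 [wait]  ⇒ S*(0)=-

price = 35.0042
boundary = - - 73.2844 86.2332 73.2844 86.2332 101.4700
tree:
35.0042
46.2592 23.9592
59.0356 33.8516 14.1152
70.0400 46.0868 21.7606 6.4191
79.3920 59.0356 32.4011 11.0921 1.6710
87.3396 70.0400 46.0868 18.7675 3.3044 0.0000
94.0939 79.3920 59.0356 30.8500 6.5342 0.0000 0.0000
99.8339 87.3396 70.0400 46.0868 12.9210 0.0000 0.0000 0.0000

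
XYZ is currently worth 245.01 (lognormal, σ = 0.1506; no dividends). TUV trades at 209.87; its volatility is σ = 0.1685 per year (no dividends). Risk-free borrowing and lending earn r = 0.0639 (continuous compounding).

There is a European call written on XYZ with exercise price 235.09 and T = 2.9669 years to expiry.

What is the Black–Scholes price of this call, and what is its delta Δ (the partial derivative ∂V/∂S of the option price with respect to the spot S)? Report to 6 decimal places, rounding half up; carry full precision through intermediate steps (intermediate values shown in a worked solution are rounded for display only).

σ√T = 0.1506·√2.9669 = 0.259404
d₁ = (ln(S/K) + (r+σ²/2)T) / (σ√T) = (ln(245.01/235.09) + (0.0639+0.1506²/2)·2.9669) / 0.259404 = (0.041331 + 0.223230) / 0.259404 = 1.019880
d₂ = d₁ − σ√T = 1.019880 − 0.259404 = 0.760476
e^{−rT} = 0.827302
N(d₁) = 0.846107,  N(d₂) = 0.776515
Call price V = S·N(d₁) − K·e^{−rT}·N(d₂) = 207.304728 − 151.024793 = 56.279935
Δ = N(d₁) = 0.846107

price = 56.279935
Δ = 0.846107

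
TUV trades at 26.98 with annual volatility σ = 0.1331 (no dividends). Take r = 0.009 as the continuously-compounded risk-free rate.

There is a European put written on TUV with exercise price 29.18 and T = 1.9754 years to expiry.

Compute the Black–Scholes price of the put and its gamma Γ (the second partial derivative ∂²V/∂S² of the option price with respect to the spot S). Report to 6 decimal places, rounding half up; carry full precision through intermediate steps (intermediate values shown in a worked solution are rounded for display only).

price = 3.023838
Γ = 0.076971

σ√T = 0.1331·√1.9754 = 0.187071
d₁ = (ln(S/K) + (r+σ²/2)T) / (σ√T) = (ln(26.98/29.18) + (0.009+0.1331²/2)·1.9754) / 0.187071 = (-0.078388 + 0.035276) / 0.187071 = -0.230455
d₂ = d₁ − σ√T = -0.230455 − 0.187071 = -0.417526
e^{−rT} = 0.982379
N(−d₁) = 0.591131,  N(−d₂) = 0.661853
Put price V = K·e^{−rT}·N(−d₂) − S·N(−d₁) = 18.972550 − 15.948713 = 3.023838
φ(d₁) = (1/√(2π))·e^{−d₁²/2} = 0.388488
Γ = φ(d₁) / (S·σ·√T) = 0.076971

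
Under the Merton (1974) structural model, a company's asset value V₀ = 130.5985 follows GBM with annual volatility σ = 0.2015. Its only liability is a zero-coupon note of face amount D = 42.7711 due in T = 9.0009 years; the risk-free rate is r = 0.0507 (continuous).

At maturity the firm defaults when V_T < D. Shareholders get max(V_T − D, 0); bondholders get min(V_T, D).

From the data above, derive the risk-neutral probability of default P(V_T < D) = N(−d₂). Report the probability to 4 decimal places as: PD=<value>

PD=0.0107

Equity is a call on the firm's assets struck at D = 42.7711:
d₁ = [ln(V₀/D) + (r + σ²/2)T] / (σ√T)
   = [ln(130.5985/42.7711) + (0.0507 + 0.5·0.2015²)·9.0009] / (0.2015·√9.0009)
   = [1.116265 + 0.639074] / 0.604530 = 2.903642
d₂ = d₁ − σ√T = 2.903642 − 0.604530 = 2.299111
risk-neutral PD = N(−d₂) = N(-2.299111) = 0.010749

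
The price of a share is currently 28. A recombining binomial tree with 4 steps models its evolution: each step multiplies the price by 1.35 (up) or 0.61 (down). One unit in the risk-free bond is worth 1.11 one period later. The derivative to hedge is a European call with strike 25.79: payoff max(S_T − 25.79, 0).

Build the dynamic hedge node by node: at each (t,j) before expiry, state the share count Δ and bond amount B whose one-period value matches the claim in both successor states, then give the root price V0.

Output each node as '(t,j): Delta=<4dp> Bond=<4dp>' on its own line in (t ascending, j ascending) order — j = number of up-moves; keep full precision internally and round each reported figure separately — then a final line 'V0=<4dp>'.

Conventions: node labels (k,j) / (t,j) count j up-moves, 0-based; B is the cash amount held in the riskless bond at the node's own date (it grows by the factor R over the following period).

The replicating-portfolio and risk-neutral prices coincide; use p* = (1.11−0.61)/(1.35−0.61) = 0.6757 for the latter.
Payoffs at expiry: V(4,0)=0.0000, V(4,1)=0.0000, V(4,2)=0.0000, V(4,3)=16.2332, V(4,4)=67.2122
  t=3,j=0: stock 6.3555 → up 8.5799 (V=0.0000), down 3.8768 (V=0.0000). Price 0.0000; hedge Δ=0.0000, bond B=0.0000.
  t=3,j=1: stock 14.0654 → up 18.9883 (V=0.0000), down 8.5799 (V=0.0000). Price 0.0000; hedge Δ=0.0000, bond B=0.0000.
  t=3,j=2: stock 31.1283 → up 42.0232 (V=16.2332), down 18.9883 (V=0.0000). Price 9.8814; hedge Δ=0.7047, bond B=-12.0553.
  t=3,j=3: stock 68.8905 → up 93.0022 (V=67.2122), down 42.0232 (V=16.2332). Price 45.6563; hedge Δ=1.0000, bond B=-23.2342.
  t=2,j=0: stock 10.4188 → up 14.0654 (V=0.0000), down 6.3555 (V=0.0000). Price 0.0000; hedge Δ=0.0000, bond B=0.0000.
  t=2,j=1: stock 23.0580 → up 31.1283 (V=9.8814), down 14.0654 (V=0.0000). Price 6.0150; hedge Δ=0.5791, bond B=-7.3383.
  t=2,j=2: stock 51.0300 → up 68.8905 (V=45.6563), down 31.1283 (V=9.8814). Price 30.6789; hedge Δ=0.9474, bond B=-17.6654.
  t=1,j=0: stock 17.0800 → up 23.0580 (V=6.0150), down 10.4188 (V=0.0000). Price 3.6614; hedge Δ=0.4759, bond B=-4.4669.
  t=1,j=1: stock 37.8000 → up 51.0300 (V=30.6789), down 23.0580 (V=6.0150). Price 20.4323; hedge Δ=0.8817, bond B=-12.8974.
  t=0,j=0: stock 28.0000 → up 37.8000 (V=20.4323), down 17.0800 (V=3.6614). Price 13.5073; hedge Δ=0.8094, bond B=-9.1560.
As a check, the time-0 holding Δ(0,0)·S0 + B(0,0) comes to 13.5073 — exactly V0.

(0,0): Delta=0.8094 Bond=-9.1560
(1,0): Delta=0.4759 Bond=-4.4669
(1,1): Delta=0.8817 Bond=-12.8974
(2,0): Delta=0.0000 Bond=0.0000
(2,1): Delta=0.5791 Bond=-7.3383
(2,2): Delta=0.9474 Bond=-17.6654
(3,0): Delta=0.0000 Bond=0.0000
(3,1): Delta=0.0000 Bond=0.0000
(3,2): Delta=0.7047 Bond=-12.0553
(3,3): Delta=1.0000 Bond=-23.2342
V0=13.5073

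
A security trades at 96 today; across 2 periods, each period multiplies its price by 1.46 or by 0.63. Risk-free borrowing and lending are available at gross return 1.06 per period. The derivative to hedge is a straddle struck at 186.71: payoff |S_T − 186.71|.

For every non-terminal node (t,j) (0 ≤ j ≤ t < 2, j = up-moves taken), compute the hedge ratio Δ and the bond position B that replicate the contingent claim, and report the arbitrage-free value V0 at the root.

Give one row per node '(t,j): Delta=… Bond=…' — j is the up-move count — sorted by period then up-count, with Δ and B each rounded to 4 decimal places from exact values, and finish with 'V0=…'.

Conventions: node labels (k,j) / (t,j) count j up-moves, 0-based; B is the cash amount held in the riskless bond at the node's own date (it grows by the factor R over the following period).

(0,0): Delta=-0.7801 Bond=153.6255
(1,0): Delta=-1.0000 Bond=176.1415
(1,1): Delta=-0.6919 Bond=150.4723
V0=78.7342

The replicating-portfolio and risk-neutral prices coincide; use p* = (1.06−0.63)/(1.46−0.63) = 0.5181 for the latter.
Terminal payoffs: V(2,0)=148.6076, V(2,1)=98.4092, V(2,2)=17.9236
Node (1,0) S=60.4800: V=(p*·98.4092+(1−p*)·148.6076)/1.06=115.6615; Δ=(98.4092−148.6076)/(88.3008−38.1024)=-1.0000; B=V−Δ·S=176.1415
Node (1,1) S=140.1600: V=(p*·17.9236+(1−p*)·98.4092)/1.06=53.5017; Δ=(17.9236−98.4092)/(204.6336−88.3008)=-0.6919; B=V−Δ·S=150.4723
Node (0,0) S=96.0000: V=(p*·53.5017+(1−p*)·115.6615)/1.06=78.7342; Δ=(53.5017−115.6615)/(140.1600−60.4800)=-0.7801; B=V−Δ·S=153.6255
Sanity check at the root: Δ(0,0)·S0 + B(0,0) reproduces V0 = 78.7342.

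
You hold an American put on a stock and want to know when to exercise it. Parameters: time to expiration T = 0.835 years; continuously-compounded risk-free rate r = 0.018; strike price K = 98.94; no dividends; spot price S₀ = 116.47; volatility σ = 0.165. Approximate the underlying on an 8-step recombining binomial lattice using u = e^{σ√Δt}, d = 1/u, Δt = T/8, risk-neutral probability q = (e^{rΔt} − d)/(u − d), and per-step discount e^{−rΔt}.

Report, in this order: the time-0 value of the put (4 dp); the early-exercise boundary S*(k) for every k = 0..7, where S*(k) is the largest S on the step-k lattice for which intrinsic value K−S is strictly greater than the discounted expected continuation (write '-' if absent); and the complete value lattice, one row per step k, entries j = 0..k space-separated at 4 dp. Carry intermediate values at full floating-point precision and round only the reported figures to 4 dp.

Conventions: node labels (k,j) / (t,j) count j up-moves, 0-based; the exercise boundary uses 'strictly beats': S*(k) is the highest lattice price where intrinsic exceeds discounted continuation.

params: Δt=0.10437 u=1.05475 d=0.94809 q=0.50431 e^(-rΔt)=0.99812
t_8 payoffs: 22.9061 14.3519 4.8354 0.0000 0.0000 0.0000 0.0000 0.0000 0.0000
t_7: node(7,0) S=80.1970 payoff=18.7430 vs cont=18.5573 → 18.7430 [stop]  node(7,1) S=89.2195 payoff=9.7205 vs cont=9.5348 → 9.7205 [stop]  node(7,2) S=99.2571 payoff=0.0000 vs cont=2.3924 → 2.3924 [wait]  node(7,3) S=110.4239 payoff=0.0000 vs cont=0.0000 → 0.0000 [wait]  node(7,4) S=122.8471 payoff=0.0000 vs cont=0.0000 → 0.0000 [wait]  node(7,5) S=136.6679 payoff=0.0000 vs cont=0.0000 → 0.0000 [wait]  node(7,6) S=152.0436 payoff=0.0000 vs cont=0.0000 → 0.0000 [wait]  node(7,7) S=169.1492 payoff=0.0000 vs cont=0.0000 → 0.0000 [wait]  ⇒ S*(7)=89.2195
t_6: node(6,0) S=84.5881 payoff=14.3519 vs cont=14.1662 → 14.3519 [stop]  node(6,1) S=94.1046 payoff=4.8354 vs cont=6.0136 → 6.0136 [wait]  node(6,2) S=104.6917 payoff=0.0000 vs cont=1.1837 → 1.1837 [wait]  node(6,3) S=116.4700 payoff=0.0000 vs cont=0.0000 → 0.0000 [wait]  node(6,4) S=129.5734 payoff=0.0000 vs cont=0.0000 → 0.0000 [wait]  node(6,5) S=144.1509 payoff=0.0000 vs cont=0.0000 → 0.0000 [wait]  node(6,6) S=160.3685 payoff=0.0000 vs cont=0.0000 → 0.0000 [wait]  ⇒ S*(6)=84.5881
t_5: node(5,0) S=89.2195 payoff=9.7205 vs cont=10.1278 → 10.1278 [wait]  node(5,1) S=99.2571 payoff=0.0000 vs cont=3.5711 → 3.5711 [wait]  node(5,2) S=110.4239 payoff=0.0000 vs cont=0.5856 → 0.5856 [wait]  node(5,3) S=122.8471 payoff=0.0000 vs cont=0.0000 → 0.0000 [wait]  node(5,4) S=136.6679 payoff=0.0000 vs cont=0.0000 → 0.0000 [wait]  node(5,5) S=152.0436 payoff=0.0000 vs cont=0.0000 → 0.0000 [wait]  ⇒ S*(5)=-
t_4: node(4,0) S=94.1046 payoff=4.8354 vs cont=6.8084 → 6.8084 [wait]  node(4,1) S=104.6917 payoff=0.0000 vs cont=2.0616 → 2.0616 [wait]  node(4,2) S=116.4700 payoff=0.0000 vs cont=0.2897 → 0.2897 [wait]  node(4,3) S=129.5734 payoff=0.0000 vs cont=0.0000 → 0.0000 [wait]  node(4,4) S=144.1509 payoff=0.0000 vs cont=0.0000 → 0.0000 [wait]  ⇒ S*(4)=-
t_3: node(3,0) S=99.2571 payoff=0.0000 vs cont=4.4063 → 4.4063 [wait]  node(3,1) S=110.4239 payoff=0.0000 vs cont=1.1659 → 1.1659 [wait]  node(3,2) S=122.8471 payoff=0.0000 vs cont=0.1434 → 0.1434 [wait]  node(3,3) S=136.6679 payoff=0.0000 vs cont=0.0000 → 0.0000 [wait]  ⇒ S*(3)=-
t_2: node(2,0) S=104.6917 payoff=0.0000 vs cont=2.7669 → 2.7669 [wait]  node(2,1) S=116.4700 payoff=0.0000 vs cont=0.6490 → 0.6490 [wait]  node(2,2) S=129.5734 payoff=0.0000 vs cont=0.0709 → 0.0709 [wait]  ⇒ S*(2)=-
t_1: node(1,0) S=110.4239 payoff=0.0000 vs cont=1.6956 → 1.6956 [wait]  node(1,1) S=122.8471 payoff=0.0000 vs cont=0.3568 → 0.3568 [wait]  ⇒ S*(1)=-
t_0: node(0,0) S=116.4700 payoff=0.0000 vs cont=1.0185 → 1.0185 [wait]  ⇒ S*(0)=-

price = 1.0185
boundary = - - - - - - 84.5881 89.2195
tree:
1.0185
1.6956 0.3568
2.7669 0.6490 0.0709
4.4063 1.1659 0.1434 0.0000
6.8084 2.0616 0.2897 0.0000 0.0000
10.1278 3.5711 0.5856 0.0000 0.0000 0.0000
14.3519 6.0136 1.1837 0.0000 0.0000 0.0000 0.0000
18.7430 9.7205 2.3924 0.0000 0.0000 0.0000 0.0000 0.0000
22.9061 14.3519 4.8354 0.0000 0.0000 0.0000 0.0000 0.0000 0.0000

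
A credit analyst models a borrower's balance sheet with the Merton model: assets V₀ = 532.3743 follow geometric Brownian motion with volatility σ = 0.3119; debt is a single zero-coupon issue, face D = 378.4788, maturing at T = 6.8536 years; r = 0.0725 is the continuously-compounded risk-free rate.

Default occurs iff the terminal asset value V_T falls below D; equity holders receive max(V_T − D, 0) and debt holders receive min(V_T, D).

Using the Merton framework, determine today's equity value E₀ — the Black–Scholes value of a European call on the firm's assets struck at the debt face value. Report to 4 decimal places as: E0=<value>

Apply the equity-as-call identities (strike 378.4788, horizon 6.8536 years):
d₁ = [ln(V₀/D) + (r + σ²/2)T] / (σ√T)
   = [ln(532.3743/378.4788) + (0.0725 + 0.5·0.3119²)·6.8536] / (0.3119·√6.8536)
   = [0.341187 + 0.830251] / 0.816535 = 1.434645
d₂ = d₁ − σ√T = 1.434645 − 0.816535 = 0.618110
N(d₁) = 0.924306,  N(d₂) = 0.731748,  e^(−rT) = 0.608422
E₀ = V₀·N(d₁) − D·e^(−rT)·N(d₂)
   = 532.3743·0.924306 − 378.4788·0.608422·0.731748 = 323.573302

E0=323.5733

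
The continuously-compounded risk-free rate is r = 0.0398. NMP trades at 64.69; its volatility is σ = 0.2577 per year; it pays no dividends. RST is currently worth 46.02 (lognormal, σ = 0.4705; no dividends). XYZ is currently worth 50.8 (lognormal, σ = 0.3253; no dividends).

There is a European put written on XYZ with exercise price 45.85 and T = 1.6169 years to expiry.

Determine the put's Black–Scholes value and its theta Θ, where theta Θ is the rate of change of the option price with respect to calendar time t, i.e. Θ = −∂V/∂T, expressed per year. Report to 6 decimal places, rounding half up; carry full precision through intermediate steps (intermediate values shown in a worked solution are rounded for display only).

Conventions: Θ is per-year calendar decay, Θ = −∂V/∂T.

price = 4.386598
Θ = -1.429692

σ√T = 0.3253·√1.6169 = 0.413643
d₁ = (ln(S/K) + (r+σ²/2)T) / (σ√T) = (ln(50.8/45.85) + (0.0398+0.3253²/2)·1.6169) / 0.413643 = (0.102521 + 0.149903) / 0.413643 = 0.610246
d₂ = d₁ − σ√T = 0.610246 − 0.413643 = 0.196603
e^{−rT} = 0.937674
N(−d₁) = 0.270849,  N(−d₂) = 0.422069
Put price V = K·e^{−rT}·N(−d₂) − S·N(−d₁) = 18.145747 − 13.759149 = 4.386598
φ(d₁) = (1/√(2π))·e^{−d₁²/2} = 0.331165
Θ = −S·φ(d₁)·σ/(2√T) + r·K·e^{−rT}·N(−d₂) = −2.151892 + 0.722201 = -1.429692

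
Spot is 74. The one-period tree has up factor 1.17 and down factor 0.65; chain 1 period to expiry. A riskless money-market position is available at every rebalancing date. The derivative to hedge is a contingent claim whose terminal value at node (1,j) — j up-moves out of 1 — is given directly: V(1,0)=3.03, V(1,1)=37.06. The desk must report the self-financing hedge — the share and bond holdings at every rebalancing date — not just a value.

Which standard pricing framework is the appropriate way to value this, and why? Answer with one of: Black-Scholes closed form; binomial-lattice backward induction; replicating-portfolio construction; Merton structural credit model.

framework: replicating-portfolio construction

Key observation: a price alone would not answer the question — the per-node share/bond construction on the spot-74, 1.17/0.65 tree is required, and only the replicating-portfolio method yields it.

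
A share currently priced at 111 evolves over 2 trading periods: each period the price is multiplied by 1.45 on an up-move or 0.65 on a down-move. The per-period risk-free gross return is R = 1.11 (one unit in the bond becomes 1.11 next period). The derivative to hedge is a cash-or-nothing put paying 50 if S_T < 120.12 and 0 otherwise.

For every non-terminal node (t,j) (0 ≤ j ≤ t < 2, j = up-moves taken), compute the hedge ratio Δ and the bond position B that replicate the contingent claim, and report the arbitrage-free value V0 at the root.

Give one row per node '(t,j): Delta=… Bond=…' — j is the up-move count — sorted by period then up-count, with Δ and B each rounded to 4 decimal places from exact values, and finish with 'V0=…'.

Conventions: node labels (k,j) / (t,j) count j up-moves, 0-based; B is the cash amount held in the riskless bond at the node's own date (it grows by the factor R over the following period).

Risk-neutral probability p* = (R−d)/(u−d) = (1.11−0.65)/(1.45−0.65) = 0.5750.
Payoffs at expiry: V(2,0)=50.0000, V(2,1)=50.0000, V(2,2)=0.0000
(1,0): S=72.1500. Δ = (V_up−V_dn)/(S_up−S_dn) = (50.0000−50.0000)/(104.6175−46.8975) = 0.0000. V = [p*·50.0000 + (1−p*)·50.0000]/1.11 = 45.0450. B = V − Δ·S = 45.0450.
(1,1): S=160.9500. Δ = (V_up−V_dn)/(S_up−S_dn) = (0.0000−50.0000)/(233.3775−104.6175) = -0.3883. V = [p*·0.0000 + (1−p*)·50.0000]/1.11 = 19.1441. B = V − Δ·S = 81.6441.
(0,0): S=111.0000. Δ = (V_up−V_dn)/(S_up−S_dn) = (19.1441−45.0450)/(160.9500−72.1500) = -0.2917. V = [p*·19.1441 + (1−p*)·45.0450]/1.11 = 27.1640. B = V − Δ·S = 59.5401.
As a check, the time-0 holding Δ(0,0)·S0 + B(0,0) comes to 27.1640 — exactly V0.

(0,0): Delta=-0.2917 Bond=59.5401
(1,0): Delta=0.0000 Bond=45.0450
(1,1): Delta=-0.3883 Bond=81.6441
V0=27.1640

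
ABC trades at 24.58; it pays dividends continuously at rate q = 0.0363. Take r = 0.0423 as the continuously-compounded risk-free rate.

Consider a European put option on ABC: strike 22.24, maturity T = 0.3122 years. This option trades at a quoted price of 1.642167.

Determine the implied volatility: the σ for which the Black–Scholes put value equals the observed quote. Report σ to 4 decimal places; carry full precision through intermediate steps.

At σ = 0.5173 the Black–Scholes value reproduces the quote:
σ√T = 0.5173·√0.3122 = 0.289041
d₁ = (ln(S/K) + (r−q+σ²/2)T) / (σ√T) = (ln(24.58/22.24) + (0.0423−0.0363+0.5173²/2)·0.3122) / 0.289041 = (0.100041 + 0.043645) / 0.289041 = 0.497114
d₂ = d₁ − σ√T = 0.497114 − 0.289041 = 0.208073
e^{−rT} = 0.986881
e^{−qT} = 0.988731
N(−d₁) = 0.309554,  N(−d₂) = 0.417586
V = K·e^{−rT}·N(−d₂) − S·e^{−qT}·N(−d₁) = 9.165272 − 7.523104 = 1.642167 (matching the quote); vega is positive throughout, so no other σ reproduces this price

sigma = 0.5173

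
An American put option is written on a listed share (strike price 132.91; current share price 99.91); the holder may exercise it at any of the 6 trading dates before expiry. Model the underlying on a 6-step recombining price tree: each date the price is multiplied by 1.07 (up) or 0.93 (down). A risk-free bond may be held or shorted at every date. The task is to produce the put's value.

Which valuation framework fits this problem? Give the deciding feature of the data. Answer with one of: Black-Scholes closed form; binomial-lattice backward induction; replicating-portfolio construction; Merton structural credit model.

framework: binomial-lattice backward induction

Key observation: early exercise of the strike-132.91 put must be checked at each of the 6 dates (spot 99.91), which forces a node-by-node comparison of intrinsic and continuation value backward from expiry.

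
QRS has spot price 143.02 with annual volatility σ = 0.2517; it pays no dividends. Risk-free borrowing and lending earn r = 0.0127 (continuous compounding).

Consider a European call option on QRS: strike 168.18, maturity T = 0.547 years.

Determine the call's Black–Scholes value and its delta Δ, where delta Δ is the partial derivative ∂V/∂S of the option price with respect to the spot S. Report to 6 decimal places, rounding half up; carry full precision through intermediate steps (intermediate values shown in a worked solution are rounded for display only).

σ√T = 0.2517·√0.547 = 0.186156
d₁ = (ln(S/K) + (r+σ²/2)T) / (σ√T) = (ln(143.02/168.18) + (0.0127+0.2517²/2)·0.547) / 0.186156 = (-0.162050 + 0.024274) / 0.186156 = -0.740113
d₂ = d₁ − σ√T = -0.740113 − 0.186156 = -0.926269
e^{−rT} = 0.993077
N(d₁) = 0.229616,  N(d₂) = 0.177153
Call price V = S·N(d₁) − K·e^{−rT}·N(d₂) = 32.839637 − 29.587352 = 3.252284
Δ = N(d₁) = 0.229616

price = 3.252284
Δ = 0.229616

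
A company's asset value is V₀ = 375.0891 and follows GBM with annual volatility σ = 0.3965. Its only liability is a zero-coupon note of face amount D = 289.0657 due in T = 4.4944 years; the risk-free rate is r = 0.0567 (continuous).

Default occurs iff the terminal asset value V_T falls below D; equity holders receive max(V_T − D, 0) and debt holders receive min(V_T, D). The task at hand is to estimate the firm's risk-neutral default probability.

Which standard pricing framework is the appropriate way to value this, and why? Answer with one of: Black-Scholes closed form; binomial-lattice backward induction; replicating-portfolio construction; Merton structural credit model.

Key observation: a levered firm with one bullet debt due at 4.4944 years is the canonical structural-credit setup: equity is a call on the firm's assets struck at the face value.

framework: Merton structural credit model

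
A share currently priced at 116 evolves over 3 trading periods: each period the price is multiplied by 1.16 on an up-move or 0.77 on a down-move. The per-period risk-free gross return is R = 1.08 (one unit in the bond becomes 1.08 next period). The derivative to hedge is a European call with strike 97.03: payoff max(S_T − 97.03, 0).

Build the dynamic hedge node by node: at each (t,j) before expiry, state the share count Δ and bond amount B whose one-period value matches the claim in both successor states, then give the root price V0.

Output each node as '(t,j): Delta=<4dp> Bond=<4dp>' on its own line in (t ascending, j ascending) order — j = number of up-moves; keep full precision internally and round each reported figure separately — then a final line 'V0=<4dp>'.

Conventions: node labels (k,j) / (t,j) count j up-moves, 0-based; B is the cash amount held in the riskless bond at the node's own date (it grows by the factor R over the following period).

No-arbitrage ⇒ martingale measure with p* = (R−d)/(u−d) = 0.7949.
Expiry values: V(3,0)=0.0000, V(3,1)=0.0000, V(3,2)=23.1590, V(3,3)=84.0339
  t=2,j=0: stock 68.7764 → up 79.7806 (V=0.0000), down 52.9578 (V=0.0000). Price 0.0000; hedge Δ=0.0000, bond B=0.0000.
  t=2,j=1: stock 103.6112 → up 120.1890 (V=23.1590), down 79.7806 (V=0.0000). Price 17.0448; hedge Δ=0.5731, bond B=-42.3372.
  t=2,j=2: stock 156.0896 → up 181.0639 (V=84.0339), down 120.1890 (V=23.1590). Price 66.2470; hedge Δ=1.0000, bond B=-89.8426.
  t=1,j=0: stock 89.3200 → up 103.6112 (V=17.0448), down 68.7764 (V=0.0000). Price 12.5449; hedge Δ=0.4893, bond B=-31.1598.
  t=1,j=1: stock 134.5600 → up 156.0896 (V=66.2470), down 103.6112 (V=17.0448). Price 51.9947; hedge Δ=0.9376, bond B=-74.1647.
  t=0,j=0: stock 116.0000 → up 134.5600 (V=51.9947), down 89.3200 (V=12.5449). Price 40.6504; hedge Δ=0.8720, bond B=-60.5030.
Sanity check at the root: Δ(0,0)·S0 + B(0,0) reproduces V0 = 40.6504.

(0,0): Delta=0.8720 Bond=-60.5030
(1,0): Delta=0.4893 Bond=-31.1598
(1,1): Delta=0.9376 Bond=-74.1647
(2,0): Delta=0.0000 Bond=0.0000
(2,1): Delta=0.5731 Bond=-42.3372
(2,2): Delta=1.0000 Bond=-89.8426
V0=40.6504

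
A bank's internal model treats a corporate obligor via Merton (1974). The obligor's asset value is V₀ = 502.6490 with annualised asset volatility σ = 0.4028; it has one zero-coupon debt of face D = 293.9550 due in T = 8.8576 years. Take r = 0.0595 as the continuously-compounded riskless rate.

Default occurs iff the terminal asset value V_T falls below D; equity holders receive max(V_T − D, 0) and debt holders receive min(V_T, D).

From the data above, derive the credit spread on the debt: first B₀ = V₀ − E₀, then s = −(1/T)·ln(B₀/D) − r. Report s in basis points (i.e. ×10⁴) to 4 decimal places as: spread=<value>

Work the structural quantities from V₀ = 502.6490 against face 293.9550:
d₁ = [ln(V₀/D) + (r + σ²/2)T] / (σ√T)
   = [ln(502.6490/293.9550) + (0.0595 + 0.5·0.4028²)·8.8576] / (0.4028·√8.8576)
   = [0.536465 + 1.245590] / 1.198802 = 1.486530
d₂ = d₁ − σ√T = 1.486530 − 1.198802 = 0.287728
N(d₁) = 0.931431,  N(d₂) = 0.613223,  e^(−rT) = 0.590357
E₀ = V₀·N(d₁) − D·e^(−rT)·N(d₂)
   = 502.6490·0.931431 − 293.9550·0.590357·0.613223 = 361.764900
B₀ = V₀ − E₀ = 502.6490 − 361.764900 = 140.884100
spread = −(1/T)·ln(B₀/D) − r = −(1/8.8576)·ln(140.884100/293.9550) − 0.0595 = 0.02353481
in basis points: 0.02353481 × 10⁴ = 235.3481 bp

spread=235.3481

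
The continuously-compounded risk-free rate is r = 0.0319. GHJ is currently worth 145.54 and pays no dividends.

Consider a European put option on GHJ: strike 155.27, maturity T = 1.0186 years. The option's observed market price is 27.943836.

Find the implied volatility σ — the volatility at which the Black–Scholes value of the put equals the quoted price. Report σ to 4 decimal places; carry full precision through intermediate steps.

At σ = 0.4314 the Black–Scholes value reproduces the quote:
σ√T = 0.4314·√1.0186 = 0.435394
d₁ = (ln(S/K) + (r+σ²/2)T) / (σ√T) = (ln(145.54/155.27) + (0.0319+0.4314²/2)·1.0186) / 0.435394 = (-0.064715 + 0.127277) / 0.435394 = 0.143692
d₂ = d₁ − σ√T = 0.143692 − 0.435394 = -0.291702
e^{−rT} = 0.968029
N(−d₁) = 0.442872,  N(−d₂) = 0.614743
V = K·e^{−rT}·N(−d₂) − S·N(−d₁) = 92.399409 − 64.455573 = 27.943836 (equal to the quote); since ∂V/∂σ > 0 for all σ, the implied volatility is unique

sigma = 0.4314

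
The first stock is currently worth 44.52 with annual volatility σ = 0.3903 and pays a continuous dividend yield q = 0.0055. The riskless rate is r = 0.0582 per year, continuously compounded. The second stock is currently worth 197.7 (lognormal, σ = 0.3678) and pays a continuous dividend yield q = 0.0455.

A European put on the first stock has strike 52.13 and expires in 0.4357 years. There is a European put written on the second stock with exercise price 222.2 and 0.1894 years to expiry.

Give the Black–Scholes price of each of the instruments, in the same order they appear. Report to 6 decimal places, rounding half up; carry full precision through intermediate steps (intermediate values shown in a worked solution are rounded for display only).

[the first stock put K=52.13]
σ√T = 0.3903·√0.4357 = 0.257628
d₁ = (ln(S/K) + (r−q+σ²/2)T) / (σ√T) = (ln(44.52/52.13) + (0.0582−0.0055+0.3903²/2)·0.4357) / 0.257628 = (-0.157802 + 0.056147) / 0.257628 = -0.394580
d₂ = d₁ − σ√T = -0.394580 − 0.257628 = -0.652208
e^{−rT} = 0.974961
e^{−qT} = 0.997607
N(−d₁) = 0.653424,  N(−d₂) = 0.742866
price = K·e^{−rT}·N(−d₂) − S·e^{−qT}·N(−d₁) = 37.755976 − 29.020791 = 8.735185
[the second stock put K=222.2]
σ√T = 0.3678·√0.1894 = 0.160067
d₁ = (ln(S/K) + (r−q+σ²/2)T) / (σ√T) = (ln(197.7/222.2) + (0.0582−0.0455+0.3678²/2)·0.1894) / 0.160067 = (-0.116827 + 0.015216) / 0.160067 = -0.634803
d₂ = d₁ − σ√T = -0.634803 − 0.160067 = -0.794870
e^{−rT} = 0.989037
e^{−qT} = 0.991419
N(−d₁) = 0.737222,  N(−d₂) = 0.786656
price = K·e^{−rT}·N(−d₂) − S·e^{−qT}·N(−d₁) = 172.878663 − 144.498102 = 28.380561

price(the first stock put K=52.13) = 8.735185
price(the second stock put K=222.2) = 28.380561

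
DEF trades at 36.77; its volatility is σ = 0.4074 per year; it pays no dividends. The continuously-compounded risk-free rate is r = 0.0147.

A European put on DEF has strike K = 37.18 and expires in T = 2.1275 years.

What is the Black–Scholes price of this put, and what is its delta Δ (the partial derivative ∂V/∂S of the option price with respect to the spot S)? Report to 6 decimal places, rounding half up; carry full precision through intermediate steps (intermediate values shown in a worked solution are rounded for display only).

σ√T = 0.4074·√2.1275 = 0.594232
d₁ = (ln(S/K) + (r+σ²/2)T) / (σ√T) = (ln(36.77/37.18) + (0.0147+0.4074²/2)·2.1275) / 0.594232 = (-0.011089 + 0.207830) / 0.594232 = 0.331085
d₂ = d₁ − σ√T = 0.331085 − 0.594232 = -0.263147
e^{−rT} = 0.969210
N(−d₁) = 0.370290,  N(−d₂) = 0.603781
Put price V = K·e^{−rT}·N(−d₂) − S·N(−d₁) = 21.757388 − 13.615568 = 8.141820
Δ = −N(−d₁) = -0.370290

price = 8.141820
Δ = -0.370290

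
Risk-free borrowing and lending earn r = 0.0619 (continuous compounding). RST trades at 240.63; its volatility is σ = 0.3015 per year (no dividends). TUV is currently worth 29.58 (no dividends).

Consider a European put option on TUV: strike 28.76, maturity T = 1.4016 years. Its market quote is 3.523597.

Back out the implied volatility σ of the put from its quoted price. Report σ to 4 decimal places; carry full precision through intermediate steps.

At σ = 0.3793 the Black–Scholes value reproduces the quote:
σ√T = 0.3793·√1.4016 = 0.449050
d₁ = (ln(S/K) + (r+σ²/2)T) / (σ√T) = (ln(29.58/28.76) + (0.0619+0.3793²/2)·1.4016) / 0.449050 = (0.028113 + 0.187582) / 0.449050 = 0.480336
d₂ = d₁ − σ√T = 0.480336 − 0.449050 = 0.031286
e^{−rT} = 0.916898
N(−d₁) = 0.315494,  N(−d₂) = 0.487521
V = K·e^{−rT}·N(−d₂) − S·N(−d₁) = 12.855916 − 9.332319 = 3.523597 (equal to the quote); since ∂V/∂σ > 0 for all σ, the implied volatility is unique

sigma = 0.3793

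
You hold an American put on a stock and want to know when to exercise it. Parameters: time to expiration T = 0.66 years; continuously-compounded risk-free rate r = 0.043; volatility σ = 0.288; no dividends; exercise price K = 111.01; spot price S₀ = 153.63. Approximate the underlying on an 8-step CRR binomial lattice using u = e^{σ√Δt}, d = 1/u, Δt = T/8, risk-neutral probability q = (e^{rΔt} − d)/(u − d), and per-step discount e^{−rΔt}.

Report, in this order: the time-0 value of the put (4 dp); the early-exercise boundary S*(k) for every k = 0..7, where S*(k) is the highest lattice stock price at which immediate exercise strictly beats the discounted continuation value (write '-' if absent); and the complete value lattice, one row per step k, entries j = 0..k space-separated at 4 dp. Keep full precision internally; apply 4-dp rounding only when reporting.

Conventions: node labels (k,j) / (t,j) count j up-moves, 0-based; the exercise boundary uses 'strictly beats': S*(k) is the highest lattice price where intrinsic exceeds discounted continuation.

price = 0.7446
boundary = - - - - - - 93.5239 101.5893
tree:
0.7446
1.3236 0.1727
2.3227 0.3371 0.0100
4.0097 0.6575 0.0201 0.0000
6.7755 1.2812 0.0404 0.0000 0.0000
11.1186 2.4941 0.0812 0.0000 0.0000 0.0000
17.4861 4.8500 0.1632 0.0000 0.0000 0.0000 0.0000
24.9112 9.4207 0.3281 0.0000 0.0000 0.0000 0.0000 0.0000
31.7468 17.4861 0.6596 0.0000 0.0000 0.0000 0.0000 0.0000 0.0000

Δt=0.08250  u=1.08624  d=0.92061  q=0.50079  discount=0.99646
step 8 (expiry): payoffs max(K−S,0) = 31.7468 17.4861 0.6596 0.0000 0.0000 0.0000 0.0000 0.0000 0.0000
step 7: (k=7,j=0): S=86.0988, K−S=24.9112, hold=24.5181 ⇒ V=24.9112 exercise | (k=7,j=1): S=101.5893, K−S=9.4207, hold=9.0276 ⇒ V=9.4207 exercise | (k=7,j=2): S=119.8669, K−S=0.0000, hold=0.3281 ⇒ V=0.3281 continue | (k=7,j=3): S=141.4329, K−S=0.0000, hold=0.0000 ⇒ V=0.0000 continue | (k=7,j=4): S=166.8790, K−S=0.0000, hold=0.0000 ⇒ V=0.0000 continue | (k=7,j=5): S=196.9032, K−S=0.0000, hold=0.0000 ⇒ V=0.0000 continue | (k=7,j=6): S=232.3293, K−S=0.0000, hold=0.0000 ⇒ V=0.0000 continue | (k=7,j=7): S=274.1291, K−S=0.0000, hold=0.0000 ⇒ V=0.0000 continue  boundary S*=101.5893
step 6: (k=6,j=0): S=93.5239, K−S=17.4861, hold=17.0930 ⇒ V=17.4861 exercise | (k=6,j=1): S=110.3504, K−S=0.6596, hold=4.8500 ⇒ V=4.8500 continue | (k=6,j=2): S=130.2042, K−S=0.0000, hold=0.1632 ⇒ V=0.1632 continue | (k=6,j=3): S=153.6300, K−S=0.0000, hold=0.0000 ⇒ V=0.0000 continue | (k=6,j=4): S=181.2705, K−S=0.0000, hold=0.0000 ⇒ V=0.0000 continue | (k=6,j=5): S=213.8840, K−S=0.0000, hold=0.0000 ⇒ V=0.0000 continue | (k=6,j=6): S=252.3652, K−S=0.0000, hold=0.0000 ⇒ V=0.0000 continue  boundary S*=93.5239
step 5: (k=5,j=0): S=101.5893, K−S=9.4207, hold=11.1186 ⇒ V=11.1186 continue | (k=5,j=1): S=119.8669, K−S=0.0000, hold=2.4941 ⇒ V=2.4941 continue | (k=5,j=2): S=141.4329, K−S=0.0000, hold=0.0812 ⇒ V=0.0812 continue | (k=5,j=3): S=166.8790, K−S=0.0000, hold=0.0000 ⇒ V=0.0000 continue | (k=5,j=4): S=196.9032, K−S=0.0000, hold=0.0000 ⇒ V=0.0000 continue | (k=5,j=5): S=232.3293, K−S=0.0000, hold=0.0000 ⇒ V=0.0000 continue  boundary S*=-
step 4: (k=4,j=0): S=110.3504, K−S=0.6596, hold=6.7755 ⇒ V=6.7755 continue | (k=4,j=1): S=130.2042, K−S=0.0000, hold=1.2812 ⇒ V=1.2812 continue | (k=4,j=2): S=153.6300, K−S=0.0000, hold=0.0404 ⇒ V=0.0404 continue | (k=4,j=3): S=181.2705, K−S=0.0000, hold=0.0000 ⇒ V=0.0000 continue | (k=4,j=4): S=213.8840, K−S=0.0000, hold=0.0000 ⇒ V=0.0000 continue  boundary S*=-
step 3: (k=3,j=0): S=119.8669, K−S=0.0000, hold=4.0097 ⇒ V=4.0097 continue | (k=3,j=1): S=141.4329, K−S=0.0000, hold=0.6575 ⇒ V=0.6575 continue | (k=3,j=2): S=166.8790, K−S=0.0000, hold=0.0201 ⇒ V=0.0201 continue | (k=3,j=3): S=196.9032, K−S=0.0000, hold=0.0000 ⇒ V=0.0000 continue  boundary S*=-
step 2: (k=2,j=0): S=130.2042, K−S=0.0000, hold=2.3227 ⇒ V=2.3227 continue | (k=2,j=1): S=153.6300, K−S=0.0000, hold=0.3371 ⇒ V=0.3371 continue | (k=2,j=2): S=181.2705, K−S=0.0000, hold=0.0100 ⇒ V=0.0100 continue  boundary S*=-
step 1: (k=1,j=0): S=141.4329, K−S=0.0000, hold=1.3236 ⇒ V=1.3236 continue | (k=1,j=1): S=166.8790, K−S=0.0000, hold=0.1727 ⇒ V=0.1727 continue  boundary S*=-
step 0: (k=0,j=0): S=153.6300, K−S=0.0000, hold=0.7446 ⇒ V=0.7446 continue  boundary S*=-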